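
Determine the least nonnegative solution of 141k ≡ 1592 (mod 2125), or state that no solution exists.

162

gcd(2125, 141):
  2125 = 15×141 + 10
  141 = 14×10 + 1
  10 = 10×1
so gcd(2125, 141) = 1.
1 divides 1592, so solutions exist.
Back-substitute for Bézout coefficients:
  1 = 141 - 14×10
  ... = 141×(211) + 2125×(-14)
So 141×(211) ≡ 1 (mod 2125); multiply by 1592: k ≡ 335912 (mod 2125).
Smallest nonnegative: k = 335912 mod 2125 = 162.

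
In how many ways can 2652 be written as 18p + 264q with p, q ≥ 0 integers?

3

gcd(264, 18) = 6.
By Bézout, 18·(15) + 264·(-1) = 6.
One solution: (30, 8).
General: p = 30 + 44t, q = 8 - 3t.
p ≥ 0 ⇒ t ≥ 0; q ≥ 0 ⇒ t ≤ 2. So t ∈ [0, 2]: 3 solutions.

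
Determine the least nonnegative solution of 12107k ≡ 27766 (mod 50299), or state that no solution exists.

46234

gcd(50299, 12107) = 1  (50299 = 4·12107 + 1871, 12107 = 6·1871 + 881, 1871 = 2·881 + 109, 881 = 8·109 + 9, 109 = 12·9 + 1, 9 = 9·1).
1 divides 27766, so solutions exist.
Back-substituting, 12107·(-5538) + 50299·(1333) = 1.
So 12107·(-5538) ≡ 1 (mod 50299); multiply by 27766: k ≡ -153768108 (mod 50299).
Smallest nonnegative: k = -153768108 mod 50299 = 46234.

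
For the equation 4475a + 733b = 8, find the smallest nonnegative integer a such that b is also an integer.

438

gcd(4475, 733):
  4475 = 6*733 + 77
  733 = 9*77 + 40
  77 = 1*40 + 37
  40 = 1*37 + 3
  37 = 12*3 + 1
  3 = 3*1
so gcd(4475, 733) = 1.
1 divides 8, so solutions exist.
Back-substitute for Bézout coefficients:
  1 = 37 - 12*3
  ... = 4475*(238) + 733*(-1453)
Scale by 8/1 = 8: (a₀, b₀) = (1904, -11624).
General solution: a = 1904 + 733t, b = -11624 - 4475t for integer t.
a ≥ 0: smallest is 1904 mod 733 = 438 (at t = -2), with b = -2674.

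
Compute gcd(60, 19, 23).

1

gcd(60, 19) = 1  (60 = 3×19 + 3, 19 = 6×3 + 1, 3 = 3×1).
gcd(1, 23) = 1.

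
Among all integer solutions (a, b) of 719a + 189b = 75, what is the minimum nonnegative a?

141

gcd(719, 189) = 1.
1 divides 75, so solutions exist.
By Bézout, 719*(-46) + 189*(175) = 1.
Scale by 75/1 = 75: (a₀, b₀) = (-3450, 13125).
General solution: a = -3450 + 189t, b = 13125 - 719t for integer t.
a ≥ 0: smallest is -3450 mod 189 = 141 (at t = 19), with b = -536.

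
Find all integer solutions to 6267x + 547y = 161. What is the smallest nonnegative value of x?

191

gcd(6267, 547):
  6267 = 11·547 + 250
  547 = 2·250 + 47
  250 = 5·47 + 15
  47 = 3·15 + 2
  15 = 7·2 + 1
  2 = 2·1
so gcd(6267, 547) = 1.
1 divides 161, so solutions exist.
Back-substitute for Bézout coefficients:
  1 = 15 - 7·2
  ... = 6267·(256) + 547·(-2933)
Scale by 161/1 = 161: (x₀, y₀) = (41216, -472213).
General solution: x = 41216 + 547t, y = -472213 - 6267t for integer t.
x ≥ 0: smallest is 41216 mod 547 = 191 (at t = -75), with y = -2188.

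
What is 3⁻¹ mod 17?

6

gcd(17, 3):
  17 = 5·3 + 2
  3 = 1·2 + 1
  2 = 2·1
so gcd(17, 3) = 1.
Back-substitute for Bézout coefficients:
  1 = 3 - 1·2
  ... = 3·(6) + 17·(-1)
So 3·6 ≡ 1 (mod 17), and 6 mod 17 = 6.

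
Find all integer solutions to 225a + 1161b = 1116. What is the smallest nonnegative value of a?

103

gcd(1161, 225) = 9  (1161 = 5·225 + 36, 225 = 6·36 + 9, 36 = 4·9).
9 divides 1116, so solutions exist.
Back-substituting, 225·(31) + 1161·(-6) = 9.
Scale by 1116/9 = 124: (a₀, b₀) = (3844, -744).
General solution: a = 3844 + 129t, b = -744 - 25t for integer t.
a ≥ 0: smallest is 3844 mod 129 = 103 (at t = -29), with b = -19.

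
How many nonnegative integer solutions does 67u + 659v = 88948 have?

gcd(659, 67) = 1.
By Bézout, 67*(-59) + 659*(6) = 1.
One solution: (344, 100).
General: u = 344 + 659t, v = 100 - 67t.
u ≥ 0 ⇒ t ≥ 0; v ≥ 0 ⇒ t ≤ 1. So t ∈ [0, 1]: 2 solutions.

2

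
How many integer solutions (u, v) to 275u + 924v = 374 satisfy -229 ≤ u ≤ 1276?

gcd(924, 275):
  924 = 3*275 + 99
  275 = 2*99 + 77
  99 = 1*77 + 22
  77 = 3*22 + 11
  22 = 2*11
so gcd(924, 275) = 11.
Back-substitute for Bézout coefficients:
  11 = 77 - 3*22
  ... = 275*(37) + 924*(-11)
Scale by 34: particular solution (1258, -374); reduce u mod 84: (82, -24).
General solution: u = 82 + 84t, v = -24 - 25t for integer t.
-229 ≤ 82 + 84t ≤ 1276 gives t ∈ [-3, 14], which is 18 values.

18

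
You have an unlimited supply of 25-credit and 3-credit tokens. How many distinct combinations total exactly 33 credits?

Need nonnegative integers with 25j + 3k = 33.
gcd(25, 3) = 1, and 25·(1) + 3·(-8) = 1.
So (j₀, k₀) = (33, -264); general j = 33 + 3t, k = -264 - 25t.
j ≥ 0 ⇒ t ≥ -11; k ≥ 0 ⇒ t ≤ -11. That's 1 value of t.

1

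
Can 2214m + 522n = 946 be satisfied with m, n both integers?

gcd(2214, 522):
  2214 = 4*522 + 126
  522 = 4*126 + 18
  126 = 7*18
so gcd(2214, 522) = 18.
18 does not divide 946 (remainder 10), so no integer solutions.

no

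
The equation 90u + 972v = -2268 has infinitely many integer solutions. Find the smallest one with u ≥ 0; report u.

gcd(972, 90):
  972 = 10×90 + 72
  90 = 1×72 + 18
  72 = 4×18
so gcd(972, 90) = 18.
18 divides -2268, so solutions exist.
Back-substitute for Bézout coefficients:
  18 = 90 - 1×72
  ... = 90×(11) + 972×(-1)
Scale by -2268/18 = -126: (u₀, v₀) = (-1386, 126).
General solution: u = -1386 + 54t, v = 126 - 5t for integer t.
u ≥ 0: smallest is -1386 mod 54 = 18 (at t = 26), with v = -4.

18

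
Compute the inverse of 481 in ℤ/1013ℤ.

gcd(1013, 481) = 1.
By Bézout, 481×(139) + 1013×(-66) = 1.
So 481×139 ≡ 1 (mod 1013), and 139 mod 1013 = 139.

139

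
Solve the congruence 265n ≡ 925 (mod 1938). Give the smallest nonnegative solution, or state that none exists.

gcd(1938, 265) = 1.
1 divides 925, so solutions exist.
By Bézout, 265*(607) + 1938*(-83) = 1.
So 265*(607) ≡ 1 (mod 1938); multiply by 925: n ≡ 561475 (mod 1938).
Smallest nonnegative: n = 561475 mod 1938 = 1393.

1393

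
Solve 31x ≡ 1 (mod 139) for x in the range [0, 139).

gcd(139, 31):
  139 = 4*31 + 15
  31 = 2*15 + 1
  15 = 15*1
so gcd(139, 31) = 1.
Back-substitute for Bézout coefficients:
  1 = 31 - 2*15
  ... = 31*(9) + 139*(-2)
So 31*9 ≡ 1 (mod 139), and 9 mod 139 = 9.

9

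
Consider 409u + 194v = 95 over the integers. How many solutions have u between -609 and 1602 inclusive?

gcd(409, 194):
  409 = 2·194 + 21
  194 = 9·21 + 5
  21 = 4·5 + 1
  5 = 5·1
so gcd(409, 194) = 1.
Back-substitute for Bézout coefficients:
  1 = 21 - 4·5
  ... = 409·(37) + 194·(-78)
Scale by 95: particular solution (3515, -7410); reduce u mod 194: (23, -48).
General solution: u = 23 + 194t, v = -48 - 409t for integer t.
-609 ≤ 23 + 194t ≤ 1602 gives t ∈ [-3, 8], which is 12 values.

12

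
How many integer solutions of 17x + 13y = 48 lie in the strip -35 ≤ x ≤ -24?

gcd(17, 13):
  17 = 1×13 + 4
  13 = 3×4 + 1
  4 = 4×1
so gcd(17, 13) = 1.
Back-substitute for Bézout coefficients:
  1 = 13 - 3×4
  ... = 17×(-3) + 13×(4)
Scale by 48: particular solution (-144, 192); reduce x mod 13: (12, -12).
General solution: x = 12 + 13t, y = -12 - 17t for integer t.
-35 ≤ 12 + 13t ≤ -24 gives t ∈ [-3, -3], which is 1 value.

1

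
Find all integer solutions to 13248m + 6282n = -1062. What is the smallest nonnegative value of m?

26

gcd(13248, 6282):
  13248 = 2×6282 + 684
  6282 = 9×684 + 126
  684 = 5×126 + 54
  126 = 2×54 + 18
  54 = 3×18
so gcd(13248, 6282) = 18.
18 divides -1062, so solutions exist.
Back-substitute for Bézout coefficients:
  18 = 126 - 2×54
  ... = 13248×(-101) + 6282×(213)
Scale by -1062/18 = -59: (m₀, n₀) = (5959, -12567).
General solution: m = 5959 + 349t, n = -12567 - 736t for integer t.
m ≥ 0: smallest is 5959 mod 349 = 26 (at t = -17), with n = -55.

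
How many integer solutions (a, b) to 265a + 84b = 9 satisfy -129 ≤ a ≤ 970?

gcd(265, 84) = 1  (265 = 3*84 + 13, 84 = 6*13 + 6, 13 = 2*6 + 1, 6 = 6*1).
Back-substituting, 265*(13) + 84*(-41) = 1.
Scale by 9: particular solution (117, -369); reduce a mod 84: (33, -104).
General solution: a = 33 + 84t, b = -104 - 265t for integer t.
-129 ≤ 33 + 84t ≤ 970 gives t ∈ [-1, 11], which is 13 values.

13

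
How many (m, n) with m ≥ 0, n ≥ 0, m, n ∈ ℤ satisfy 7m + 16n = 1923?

gcd(16, 7) = 1.
By Bézout, 7*(7) + 16*(-3) = 1.
One solution: (5, 118).
General: m = 5 + 16t, n = 118 - 7t.
m ≥ 0 ⇒ t ≥ 0; n ≥ 0 ⇒ t ≤ 16. So t ∈ [0, 16]: 17 solutions.

17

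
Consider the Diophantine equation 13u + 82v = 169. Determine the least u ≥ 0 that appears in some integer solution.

13

gcd(82, 13) = 1  (82 = 6*13 + 4, 13 = 3*4 + 1, 4 = 4*1).
1 divides 169, so solutions exist.
Back-substituting, 13*(19) + 82*(-3) = 1.
Scale by 169/1 = 169: (u₀, v₀) = (3211, -507).
General solution: u = 3211 + 82t, v = -507 - 13t for integer t.
u ≥ 0: smallest is 3211 mod 82 = 13 (at t = -39), with v = 0.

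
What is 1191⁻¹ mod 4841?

gcd(4841, 1191):
  4841 = 4*1191 + 77
  1191 = 15*77 + 36
  77 = 2*36 + 5
  36 = 7*5 + 1
  5 = 5*1
so gcd(4841, 1191) = 1.
Back-substitute for Bézout coefficients:
  1 = 36 - 7*5
  ... = 1191*(943) + 4841*(-232)
So 1191*943 ≡ 1 (mod 4841), and 943 mod 4841 = 943.

943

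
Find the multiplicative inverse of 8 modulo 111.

gcd(111, 8) = 1  (111 = 13*8 + 7, 8 = 1*7 + 1, 7 = 7*1).
Back-substituting, 8*(14) + 111*(-1) = 1.
So 8*14 ≡ 1 (mod 111), and 14 mod 111 = 14.

14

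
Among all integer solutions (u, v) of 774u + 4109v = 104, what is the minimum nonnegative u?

gcd(4109, 774):
  4109 = 5·774 + 239
  774 = 3·239 + 57
  239 = 4·57 + 11
  57 = 5·11 + 2
  11 = 5·2 + 1
  2 = 2·1
so gcd(4109, 774) = 1.
1 divides 104, so solutions exist.
Back-substitute for Bézout coefficients:
  1 = 11 - 5·2
  ... = 774·(-1874) + 4109·(353)
Scale by 104/1 = 104: (u₀, v₀) = (-194896, 36712).
General solution: u = -194896 + 4109t, v = 36712 - 774t for integer t.
u ≥ 0: smallest is -194896 mod 4109 = 2336 (at t = 48), with v = -440.

2336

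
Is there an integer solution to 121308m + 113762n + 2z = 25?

gcd(121308, 113762) = 22  (121308 = 1*113762 + 7546, 113762 = 15*7546 + 572, 7546 = 13*572 + 110, 572 = 5*110 + 22, 110 = 5*22).
gcd(22, 2) = 2.
2 does not divide 25 (remainder 1), so no integer solutions.

no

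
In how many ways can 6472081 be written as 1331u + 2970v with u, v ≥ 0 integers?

gcd(2970, 1331):
  2970 = 2×1331 + 308
  1331 = 4×308 + 99
  308 = 3×99 + 11
  99 = 9×11
so gcd(2970, 1331) = 11.
Back-substitute for Bézout coefficients:
  11 = 308 - 3×99
  ... = 1331×(-29) + 2970×(13)
Scale by 588371: one solution is (-17062759, 7648823). Reduce u mod 270: (161, 2107).
General: u = 161 + 270t, v = 2107 - 121t.
u ≥ 0 ⇒ t ≥ 0; v ≥ 0 ⇒ t ≤ 17. So t ∈ [0, 17]: 18 solutions.

18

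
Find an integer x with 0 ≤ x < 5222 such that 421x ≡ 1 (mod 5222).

gcd(5222, 421) = 1  (5222 = 12*421 + 170, 421 = 2*170 + 81, 170 = 2*81 + 8, 81 = 10*8 + 1, 8 = 8*1).
Back-substituting, 421*(645) + 5222*(-52) = 1.
So 421*645 ≡ 1 (mod 5222), and 645 mod 5222 = 645.

645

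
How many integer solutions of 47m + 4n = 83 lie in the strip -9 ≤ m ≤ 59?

17

gcd(47, 4) = 1  (47 = 11*4 + 3, 4 = 1*3 + 1, 3 = 3*1).
Back-substituting, 47*(-1) + 4*(12) = 1.
Scale by 83: particular solution (-83, 996); reduce m mod 4: (1, 9).
General solution: m = 1 + 4t, n = 9 - 47t for integer t.
-9 ≤ 1 + 4t ≤ 59 gives t ∈ [-2, 14], which is 17 values.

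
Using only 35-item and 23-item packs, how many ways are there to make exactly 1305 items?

Need nonnegative integers with 35j + 23k = 1305.
gcd(35, 23) = 1, and 35·(2) + 23·(-3) = 1.
So (j₀, k₀) = (2610, -3915); general j = 2610 + 23t, k = -3915 - 35t.
j ≥ 0 ⇒ t ≥ -113; k ≥ 0 ⇒ t ≤ -112. That's 2 values of t.

2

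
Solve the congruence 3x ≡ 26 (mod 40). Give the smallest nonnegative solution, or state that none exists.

gcd(40, 3) = 1  (40 = 13*3 + 1, 3 = 3*1).
1 divides 26, so solutions exist.
Back-substituting, 3*(-13) + 40*(1) = 1.
So 3*(-13) ≡ 1 (mod 40); multiply by 26: x ≡ -338 (mod 40).
Smallest nonnegative: x = -338 mod 40 = 22.

22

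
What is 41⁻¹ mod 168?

41

gcd(168, 41) = 1.
By Bézout, 41×(41) + 168×(-10) = 1.
So 41×41 ≡ 1 (mod 168), and 41 mod 168 = 41.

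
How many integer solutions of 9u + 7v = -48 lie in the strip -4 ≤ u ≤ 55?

9

gcd(9, 7) = 1.
By Bézout, 9×(-3) + 7×(4) = 1.
Particular solution: (4, -12).
General solution: u = 4 + 7t, v = -12 - 9t for integer t.
-4 ≤ 4 + 7t ≤ 55 gives t ∈ [-1, 7], which is 9 values.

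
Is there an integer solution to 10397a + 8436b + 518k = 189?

no

gcd(10397, 8436) = 37  (10397 = 1×8436 + 1961, 8436 = 4×1961 + 592, 1961 = 3×592 + 185, 592 = 3×185 + 37, 185 = 5×37).
gcd(37, 518) = 37.
37 does not divide 189 (remainder 4), so no integer solutions.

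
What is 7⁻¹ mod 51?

gcd(51, 7) = 1  (51 = 7*7 + 2, 7 = 3*2 + 1, 2 = 2*1).
Back-substituting, 7*(22) + 51*(-3) = 1.
So 7*22 ≡ 1 (mod 51), and 22 mod 51 = 22.

22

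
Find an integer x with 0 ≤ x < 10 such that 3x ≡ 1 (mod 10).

gcd(10, 3) = 1.
By Bézout, 3*(-3) + 10*(1) = 1.
So 3*-3 ≡ 1 (mod 10), and -3 mod 10 = 7.

7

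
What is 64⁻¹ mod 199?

gcd(199, 64) = 1.
By Bézout, 64·(28) + 199·(-9) = 1.
So 64·28 ≡ 1 (mod 199), and 28 mod 199 = 28.

28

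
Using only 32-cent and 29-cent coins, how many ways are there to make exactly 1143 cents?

Need nonnegative integers with 32j + 29k = 1143.
gcd(32, 29) = 1, and 32·(10) + 29·(-11) = 1.
So (j₀, k₀) = (11430, -12573); general j = 11430 + 29t, k = -12573 - 32t.
j ≥ 0 ⇒ t ≥ -394; k ≥ 0 ⇒ t ≤ -393. That's 2 values of t.

2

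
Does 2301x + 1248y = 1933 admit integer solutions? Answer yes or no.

gcd(2301, 1248) = 39.
39 does not divide 1933 (remainder 22), so no integer solutions.

no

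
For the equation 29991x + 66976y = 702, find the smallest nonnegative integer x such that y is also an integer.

gcd(66976, 29991) = 13.
13 divides 702, so solutions exist.
By Bézout, 29991·(-565) + 66976·(253) = 13.
Scale by 702/13 = 54: (x₀, y₀) = (-30510, 13662).
General solution: x = -30510 + 5152t, y = 13662 - 2307t for integer t.
x ≥ 0: smallest is -30510 mod 5152 = 402 (at t = 6), with y = -180.

402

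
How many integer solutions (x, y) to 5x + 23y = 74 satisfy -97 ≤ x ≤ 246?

15

gcd(23, 5) = 1  (23 = 4×5 + 3, 5 = 1×3 + 2, 3 = 1×2 + 1, 2 = 2×1).
Back-substituting, 5×(-9) + 23×(2) = 1.
Scale by 74: particular solution (-666, 148); reduce x mod 23: (1, 3).
General solution: x = 1 + 23t, y = 3 - 5t for integer t.
-97 ≤ 1 + 23t ≤ 246 gives t ∈ [-4, 10], which is 15 values.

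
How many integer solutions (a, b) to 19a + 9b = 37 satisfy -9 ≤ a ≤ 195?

gcd(19, 9) = 1  (19 = 2*9 + 1, 9 = 9*1).
Back-substituting, 19*(1) + 9*(-2) = 1.
Scale by 37: particular solution (37, -74); reduce a mod 9: (1, 2).
General solution: a = 1 + 9t, b = 2 - 19t for integer t.
-9 ≤ 1 + 9t ≤ 195 gives t ∈ [-1, 21], which is 23 values.

23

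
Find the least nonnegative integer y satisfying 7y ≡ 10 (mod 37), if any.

12

gcd(37, 7) = 1  (37 = 5*7 + 2, 7 = 3*2 + 1, 2 = 2*1).
1 divides 10, so solutions exist.
Back-substituting, 7*(16) + 37*(-3) = 1.
So 7*(16) ≡ 1 (mod 37); multiply by 10: y ≡ 160 (mod 37).
Smallest nonnegative: y = 160 mod 37 = 12.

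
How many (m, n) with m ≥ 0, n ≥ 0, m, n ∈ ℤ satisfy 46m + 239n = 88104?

8

gcd(239, 46):
  239 = 5*46 + 9
  46 = 5*9 + 1
  9 = 9*1
so gcd(239, 46) = 1.
Back-substitute for Bézout coefficients:
  1 = 46 - 5*9
  ... = 46*(26) + 239*(-5)
Scale by 88104: one solution is (2290704, -440520). Reduce m mod 239: (128, 344).
General: m = 128 + 239t, n = 344 - 46t.
m ≥ 0 ⇒ t ≥ 0; n ≥ 0 ⇒ t ≤ 7. So t ∈ [0, 7]: 8 solutions.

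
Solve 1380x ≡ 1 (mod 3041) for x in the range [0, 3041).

gcd(3041, 1380):
  3041 = 2×1380 + 281
  1380 = 4×281 + 256
  281 = 1×256 + 25
  256 = 10×25 + 6
  25 = 4×6 + 1
  6 = 6×1
so gcd(3041, 1380) = 1.
Back-substitute for Bézout coefficients:
  1 = 25 - 4×6
  ... = 1380×(-487) + 3041×(221)
So 1380×-487 ≡ 1 (mod 3041), and -487 mod 3041 = 2554.

2554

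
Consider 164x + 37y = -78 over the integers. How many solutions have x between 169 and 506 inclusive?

gcd(164, 37) = 1  (164 = 4·37 + 16, 37 = 2·16 + 5, 16 = 3·5 + 1, 5 = 5·1).
Back-substituting, 164·(7) + 37·(-31) = 1.
Scale by -78: particular solution (-546, 2418); reduce x mod 37: (9, -42).
General solution: x = 9 + 37t, y = -42 - 164t for integer t.
169 ≤ 9 + 37t ≤ 506 gives t ∈ [5, 13], which is 9 values.

9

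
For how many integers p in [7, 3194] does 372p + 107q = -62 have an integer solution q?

30

gcd(372, 107):
  372 = 3×107 + 51
  107 = 2×51 + 5
  51 = 10×5 + 1
  5 = 5×1
so gcd(372, 107) = 1.
Back-substitute for Bézout coefficients:
  1 = 51 - 10×5
  ... = 372×(21) + 107×(-73)
Scale by -62: particular solution (-1302, 4526); reduce p mod 107: (89, -310).
General solution: p = 89 + 107t, q = -310 - 372t for integer t.
7 ≤ 89 + 107t ≤ 3194 gives t ∈ [0, 29], which is 30 values.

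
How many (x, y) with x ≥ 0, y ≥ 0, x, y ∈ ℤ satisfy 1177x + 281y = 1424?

0

gcd(1177, 281) = 1  (1177 = 4*281 + 53, 281 = 5*53 + 16, 53 = 3*16 + 5, 16 = 3*5 + 1, 5 = 5*1).
Back-substituting, 1177*(-53) + 281*(222) = 1.
Scale by 1424: one solution is (-75472, 316128). Reduce x mod 281: (117, -485).
General: x = 117 + 281t, y = -485 - 1177t.
x ≥ 0 ⇒ t ≥ 0; y ≥ 0 ⇒ t ≤ -1. So t ∈ [0, -1]: 0 solutions.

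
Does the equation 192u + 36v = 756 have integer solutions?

yes

gcd(192, 36) = 12  (192 = 5*36 + 12, 36 = 3*12).
12 divides 756, so integer solutions exist.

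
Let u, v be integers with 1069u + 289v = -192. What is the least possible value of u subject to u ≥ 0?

62

gcd(1069, 289):
  1069 = 3×289 + 202
  289 = 1×202 + 87
  202 = 2×87 + 28
  87 = 3×28 + 3
  28 = 9×3 + 1
  3 = 3×1
so gcd(1069, 289) = 1.
1 divides -192, so solutions exist.
Back-substitute for Bézout coefficients:
  1 = 28 - 9×3
  ... = 1069×(93) + 289×(-344)
Scale by -192/1 = -192: (u₀, v₀) = (-17856, 66048).
General solution: u = -17856 + 289t, v = 66048 - 1069t for integer t.
u ≥ 0: smallest is -17856 mod 289 = 62 (at t = 62), with v = -230.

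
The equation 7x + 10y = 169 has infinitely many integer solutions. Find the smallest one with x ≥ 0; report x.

gcd(10, 7):
  10 = 1·7 + 3
  7 = 2·3 + 1
  3 = 3·1
so gcd(10, 7) = 1.
1 divides 169, so solutions exist.
Back-substitute for Bézout coefficients:
  1 = 7 - 2·3
  ... = 7·(3) + 10·(-2)
Scale by 169/1 = 169: (x₀, y₀) = (507, -338).
General solution: x = 507 + 10t, y = -338 - 7t for integer t.
x ≥ 0: smallest is 507 mod 10 = 7 (at t = -50), with y = 12.

7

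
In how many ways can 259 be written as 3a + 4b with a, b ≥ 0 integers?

22

gcd(4, 3) = 1  (4 = 1·3 + 1, 3 = 3·1).
Back-substituting, 3·(-1) + 4·(1) = 1.
Scale by 259: one solution is (-259, 259). Reduce a mod 4: (1, 64).
General: a = 1 + 4t, b = 64 - 3t.
a ≥ 0 ⇒ t ≥ 0; b ≥ 0 ⇒ t ≤ 21. So t ∈ [0, 21]: 22 solutions.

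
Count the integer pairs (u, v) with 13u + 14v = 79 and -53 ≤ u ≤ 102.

gcd(14, 13) = 1.
By Bézout, 13·(-1) + 14·(1) = 1.
Particular solution: (5, 1).
General solution: u = 5 + 14t, v = 1 - 13t for integer t.
-53 ≤ 5 + 14t ≤ 102 gives t ∈ [-4, 6], which is 11 values.

11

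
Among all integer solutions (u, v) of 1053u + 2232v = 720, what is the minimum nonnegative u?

gcd(2232, 1053):
  2232 = 2*1053 + 126
  1053 = 8*126 + 45
  126 = 2*45 + 36
  45 = 1*36 + 9
  36 = 4*9
so gcd(2232, 1053) = 9.
9 divides 720, so solutions exist.
Back-substitute for Bézout coefficients:
  9 = 45 - 1*36
  ... = 1053*(53) + 2232*(-25)
Scale by 720/9 = 80: (u₀, v₀) = (4240, -2000).
General solution: u = 4240 + 248t, v = -2000 - 117t for integer t.
u ≥ 0: smallest is 4240 mod 248 = 24 (at t = -17), with v = -11.

24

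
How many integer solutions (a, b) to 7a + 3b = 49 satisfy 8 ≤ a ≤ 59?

gcd(7, 3) = 1  (7 = 2×3 + 1, 3 = 3×1).
Back-substituting, 7×(1) + 3×(-2) = 1.
Scale by 49: particular solution (49, -98); reduce a mod 3: (1, 14).
General solution: a = 1 + 3t, b = 14 - 7t for integer t.
8 ≤ 1 + 3t ≤ 59 gives t ∈ [3, 19], which is 17 values.

17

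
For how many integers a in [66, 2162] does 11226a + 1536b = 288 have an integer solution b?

8

gcd(11226, 1536) = 6  (11226 = 7×1536 + 474, 1536 = 3×474 + 114, 474 = 4×114 + 18, 114 = 6×18 + 6, 18 = 3×6).
Back-substituting, 11226×(-81) + 1536×(592) = 6.
Scale by 48: particular solution (-3888, 28416); reduce a mod 256: (208, -1520).
General solution: a = 208 + 256t, b = -1520 - 1871t for integer t.
66 ≤ 208 + 256t ≤ 2162 gives t ∈ [0, 7], which is 8 values.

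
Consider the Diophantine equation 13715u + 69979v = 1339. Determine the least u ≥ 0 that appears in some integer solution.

3235

gcd(69979, 13715):
  69979 = 5×13715 + 1404
  13715 = 9×1404 + 1079
  1404 = 1×1079 + 325
  1079 = 3×325 + 104
  325 = 3×104 + 13
  104 = 8×13
so gcd(69979, 13715) = 13.
13 divides 1339, so solutions exist.
Back-substitute for Bézout coefficients:
  13 = 325 - 3×104
  ... = 13715×(-648) + 69979×(127)
Scale by 1339/13 = 103: (u₀, v₀) = (-66744, 13081).
General solution: u = -66744 + 5383t, v = 13081 - 1055t for integer t.
u ≥ 0: smallest is -66744 mod 5383 = 3235 (at t = 13), with v = -634.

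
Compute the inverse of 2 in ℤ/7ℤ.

gcd(7, 2):
  7 = 3·2 + 1
  2 = 2·1
so gcd(7, 2) = 1.
Back-substitute for Bézout coefficients:
  1 = 7 - 3·2
  ... = 2·(-3) + 7·(1)
So 2·-3 ≡ 1 (mod 7), and -3 mod 7 = 4.

4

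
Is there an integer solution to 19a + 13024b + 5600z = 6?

gcd(13024, 19):
  13024 = 685*19 + 9
  19 = 2*9 + 1
  9 = 9*1
so gcd(13024, 19) = 1.
gcd(1, 5600) = 1.
1 divides 6, so integer solutions exist.

yes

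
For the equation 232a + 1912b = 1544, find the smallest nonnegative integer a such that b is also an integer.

155

gcd(1912, 232) = 8  (1912 = 8*232 + 56, 232 = 4*56 + 8, 56 = 7*8).
8 divides 1544, so solutions exist.
Back-substituting, 232*(33) + 1912*(-4) = 8.
Scale by 1544/8 = 193: (a₀, b₀) = (6369, -772).
General solution: a = 6369 + 239t, b = -772 - 29t for integer t.
a ≥ 0: smallest is 6369 mod 239 = 155 (at t = -26), with b = -18.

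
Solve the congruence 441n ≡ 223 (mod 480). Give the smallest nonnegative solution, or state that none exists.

gcd(480, 441) = 3.
3 does not divide 223, so the congruence has no solution.

no solution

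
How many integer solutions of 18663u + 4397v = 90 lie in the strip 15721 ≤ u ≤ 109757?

gcd(18663, 4397):
  18663 = 4*4397 + 1075
  4397 = 4*1075 + 97
  1075 = 11*97 + 8
  97 = 12*8 + 1
  8 = 8*1
so gcd(18663, 4397) = 1.
Back-substitute for Bézout coefficients:
  1 = 97 - 12*8
  ... = 18663*(-544) + 4397*(2309)
Scale by 90: particular solution (-48960, 207810); reduce u mod 4397: (3804, -16146).
General solution: u = 3804 + 4397t, v = -16146 - 18663t for integer t.
15721 ≤ 3804 + 4397t ≤ 109757 gives t ∈ [3, 24], which is 22 values.

22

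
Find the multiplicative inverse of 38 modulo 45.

gcd(45, 38):
  45 = 1*38 + 7
  38 = 5*7 + 3
  7 = 2*3 + 1
  3 = 3*1
so gcd(45, 38) = 1.
Back-substitute for Bézout coefficients:
  1 = 7 - 2*3
  ... = 38*(-13) + 45*(11)
So 38*-13 ≡ 1 (mod 45), and -13 mod 45 = 32.

32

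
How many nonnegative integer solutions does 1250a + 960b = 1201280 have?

gcd(1250, 960) = 10.
By Bézout, 1250×(-43) + 960×(56) = 10.
One solution: (64, 1168).
General: a = 64 + 96t, b = 1168 - 125t.
a ≥ 0 ⇒ t ≥ 0; b ≥ 0 ⇒ t ≤ 9. So t ∈ [0, 9]: 10 solutions.

10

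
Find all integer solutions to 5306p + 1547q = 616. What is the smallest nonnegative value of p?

gcd(5306, 1547):
  5306 = 3*1547 + 665
  1547 = 2*665 + 217
  665 = 3*217 + 14
  217 = 15*14 + 7
  14 = 2*7
so gcd(5306, 1547) = 7.
7 divides 616, so solutions exist.
Back-substitute for Bézout coefficients:
  7 = 217 - 15*14
  ... = 5306*(-107) + 1547*(367)
Scale by 616/7 = 88: (p₀, q₀) = (-9416, 32296).
General solution: p = -9416 + 221t, q = 32296 - 758t for integer t.
p ≥ 0: smallest is -9416 mod 221 = 87 (at t = 43), with q = -298.

87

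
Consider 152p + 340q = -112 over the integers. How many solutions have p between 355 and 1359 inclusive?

gcd(340, 152):
  340 = 2×152 + 36
  152 = 4×36 + 8
  36 = 4×8 + 4
  8 = 2×4
so gcd(340, 152) = 4.
Back-substitute for Bézout coefficients:
  4 = 36 - 4×8
  ... = 152×(-38) + 340×(17)
Scale by -28: particular solution (1064, -476); reduce p mod 85: (44, -20).
General solution: p = 44 + 85t, q = -20 - 38t for integer t.
355 ≤ 44 + 85t ≤ 1359 gives t ∈ [4, 15], which is 12 values.

12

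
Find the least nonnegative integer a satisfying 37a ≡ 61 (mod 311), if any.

237

gcd(311, 37) = 1.
1 divides 61, so solutions exist.
By Bézout, 37*(-42) + 311*(5) = 1.
So 37*(-42) ≡ 1 (mod 311); multiply by 61: a ≡ -2562 (mod 311).
Smallest nonnegative: a = -2562 mod 311 = 237.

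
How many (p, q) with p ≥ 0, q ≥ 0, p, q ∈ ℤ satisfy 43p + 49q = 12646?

gcd(49, 43) = 1  (49 = 1*43 + 6, 43 = 7*6 + 1, 6 = 6*1).
Back-substituting, 43*(8) + 49*(-7) = 1.
Scale by 12646: one solution is (101168, -88522). Reduce p mod 49: (32, 230).
General: p = 32 + 49t, q = 230 - 43t.
p ≥ 0 ⇒ t ≥ 0; q ≥ 0 ⇒ t ≤ 5. So t ∈ [0, 5]: 6 solutions.

6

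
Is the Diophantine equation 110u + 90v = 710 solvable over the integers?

gcd(110, 90) = 10  (110 = 1×90 + 20, 90 = 4×20 + 10, 20 = 2×10).
10 divides 710, so integer solutions exist.

yes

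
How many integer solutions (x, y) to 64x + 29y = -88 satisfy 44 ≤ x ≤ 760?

25

gcd(64, 29):
  64 = 2*29 + 6
  29 = 4*6 + 5
  6 = 1*5 + 1
  5 = 5*1
so gcd(64, 29) = 1.
Back-substitute for Bézout coefficients:
  1 = 6 - 1*5
  ... = 64*(5) + 29*(-11)
Scale by -88: particular solution (-440, 968); reduce x mod 29: (24, -56).
General solution: x = 24 + 29t, y = -56 - 64t for integer t.
44 ≤ 24 + 29t ≤ 760 gives t ∈ [1, 25], which is 25 values.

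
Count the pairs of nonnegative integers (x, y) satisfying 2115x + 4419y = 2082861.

gcd(4419, 2115):
  4419 = 2·2115 + 189
  2115 = 11·189 + 36
  189 = 5·36 + 9
  36 = 4·9
so gcd(4419, 2115) = 9.
Back-substitute for Bézout coefficients:
  9 = 189 - 5·36
  ... = 2115·(-117) + 4419·(56)
Scale by 231429: one solution is (-27077193, 12960024). Reduce x mod 491: (475, 244).
General: x = 475 + 491t, y = 244 - 235t.
x ≥ 0 ⇒ t ≥ 0; y ≥ 0 ⇒ t ≤ 1. So t ∈ [0, 1]: 2 solutions.

2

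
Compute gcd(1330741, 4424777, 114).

19

gcd(4424777, 1330741) = 19.
gcd(19, 114) = 19.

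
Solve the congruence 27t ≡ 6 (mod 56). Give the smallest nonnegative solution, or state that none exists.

gcd(56, 27) = 1.
1 divides 6, so solutions exist.
By Bézout, 27·(27) + 56·(-13) = 1.
So 27·(27) ≡ 1 (mod 56); multiply by 6: t ≡ 162 (mod 56).
Smallest nonnegative: t = 162 mod 56 = 50.

50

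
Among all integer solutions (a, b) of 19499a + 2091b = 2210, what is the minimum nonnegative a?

gcd(19499, 2091):
  19499 = 9×2091 + 680
  2091 = 3×680 + 51
  680 = 13×51 + 17
  51 = 3×17
so gcd(19499, 2091) = 17.
17 divides 2210, so solutions exist.
Back-substitute for Bézout coefficients:
  17 = 680 - 13×51
  ... = 19499×(40) + 2091×(-373)
Scale by 2210/17 = 130: (a₀, b₀) = (5200, -48490).
General solution: a = 5200 + 123t, b = -48490 - 1147t for integer t.
a ≥ 0: smallest is 5200 mod 123 = 34 (at t = -42), with b = -316.

34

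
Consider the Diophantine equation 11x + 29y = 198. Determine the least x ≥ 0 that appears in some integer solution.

18

gcd(29, 11):
  29 = 2·11 + 7
  11 = 1·7 + 4
  7 = 1·4 + 3
  4 = 1·3 + 1
  3 = 3·1
so gcd(29, 11) = 1.
1 divides 198, so solutions exist.
Back-substitute for Bézout coefficients:
  1 = 4 - 1·3
  ... = 11·(8) + 29·(-3)
Scale by 198/1 = 198: (x₀, y₀) = (1584, -594).
General solution: x = 1584 + 29t, y = -594 - 11t for integer t.
x ≥ 0: smallest is 1584 mod 29 = 18 (at t = -54), with y = 0.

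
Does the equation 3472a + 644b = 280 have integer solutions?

gcd(3472, 644):
  3472 = 5*644 + 252
  644 = 2*252 + 140
  252 = 1*140 + 112
  140 = 1*112 + 28
  112 = 4*28
so gcd(3472, 644) = 28.
28 divides 280, so integer solutions exist.

yes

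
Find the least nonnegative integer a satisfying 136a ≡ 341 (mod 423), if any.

gcd(423, 136) = 1.
1 divides 341, so solutions exist.
By Bézout, 136·(28) + 423·(-9) = 1.
So 136·(28) ≡ 1 (mod 423); multiply by 341: a ≡ 9548 (mod 423).
Smallest nonnegative: a = 9548 mod 423 = 242.

242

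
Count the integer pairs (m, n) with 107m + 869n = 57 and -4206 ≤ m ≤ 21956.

30

gcd(869, 107) = 1.
By Bézout, 107×(-268) + 869×(33) = 1.
Particular solution: (366, -45).
General solution: m = 366 + 869t, n = -45 - 107t for integer t.
-4206 ≤ 366 + 869t ≤ 21956 gives t ∈ [-5, 24], which is 30 values.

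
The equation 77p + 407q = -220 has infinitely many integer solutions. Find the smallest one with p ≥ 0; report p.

gcd(407, 77):
  407 = 5·77 + 22
  77 = 3·22 + 11
  22 = 2·11
so gcd(407, 77) = 11.
11 divides -220, so solutions exist.
Back-substitute for Bézout coefficients:
  11 = 77 - 3·22
  ... = 77·(16) + 407·(-3)
Scale by -220/11 = -20: (p₀, q₀) = (-320, 60).
General solution: p = -320 + 37t, q = 60 - 7t for integer t.
p ≥ 0: smallest is -320 mod 37 = 13 (at t = 9), with q = -3.

13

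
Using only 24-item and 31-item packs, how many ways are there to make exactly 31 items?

1

Need nonnegative integers with 24j + 31k = 31.
gcd(24, 31) = 1, and 24·(-9) + 31·(7) = 1.
So (j₀, k₀) = (-279, 217); general j = -279 + 31t, k = 217 - 24t.
j ≥ 0 ⇒ t ≥ 9; k ≥ 0 ⇒ t ≤ 9. That's 1 value of t.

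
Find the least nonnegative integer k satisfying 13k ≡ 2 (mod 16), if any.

10

gcd(16, 13) = 1  (16 = 1×13 + 3, 13 = 4×3 + 1, 3 = 3×1).
1 divides 2, so solutions exist.
Back-substituting, 13×(5) + 16×(-4) = 1.
So 13×(5) ≡ 1 (mod 16); multiply by 2: k ≡ 10 (mod 16).
Smallest nonnegative: k = 10 mod 16 = 10.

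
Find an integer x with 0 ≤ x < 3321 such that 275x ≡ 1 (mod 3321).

gcd(3321, 275) = 1  (3321 = 12·275 + 21, 275 = 13·21 + 2, 21 = 10·2 + 1, 2 = 2·1).
Back-substituting, 275·(-1582) + 3321·(131) = 1.
So 275·-1582 ≡ 1 (mod 3321), and -1582 mod 3321 = 1739.

1739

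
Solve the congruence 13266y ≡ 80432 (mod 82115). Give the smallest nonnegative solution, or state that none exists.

gcd(82115, 13266) = 11.
11 divides 80432, so solutions exist.
By Bézout, 13266·(-489) + 82115·(79) = 11.
So 13266·(-489) ≡ 11 (mod 82115); multiply by 7312: y ≡ -3575568 (mod 7465).
Smallest nonnegative: y = -3575568 mod 7465 = 167.

167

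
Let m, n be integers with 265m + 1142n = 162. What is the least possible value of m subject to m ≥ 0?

772

gcd(1142, 265) = 1.
1 divides 162, so solutions exist.
By Bézout, 265·(181) + 1142·(-42) = 1.
Scale by 162/1 = 162: (m₀, n₀) = (29322, -6804).
General solution: m = 29322 + 1142t, n = -6804 - 265t for integer t.
m ≥ 0: smallest is 29322 mod 1142 = 772 (at t = -25), with n = -179.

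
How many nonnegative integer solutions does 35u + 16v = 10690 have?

gcd(35, 16) = 1.
By Bézout, 35×(-5) + 16×(11) = 1.
One solution: (6, 655).
General: u = 6 + 16t, v = 655 - 35t.
u ≥ 0 ⇒ t ≥ 0; v ≥ 0 ⇒ t ≤ 18. So t ∈ [0, 18]: 19 solutions.

19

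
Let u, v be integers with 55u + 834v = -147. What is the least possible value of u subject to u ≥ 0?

gcd(834, 55):
  834 = 15·55 + 9
  55 = 6·9 + 1
  9 = 9·1
so gcd(834, 55) = 1.
1 divides -147, so solutions exist.
Back-substitute for Bézout coefficients:
  1 = 55 - 6·9
  ... = 55·(91) + 834·(-6)
Scale by -147/1 = -147: (u₀, v₀) = (-13377, 882).
General solution: u = -13377 + 834t, v = 882 - 55t for integer t.
u ≥ 0: smallest is -13377 mod 834 = 801 (at t = 17), with v = -53.

801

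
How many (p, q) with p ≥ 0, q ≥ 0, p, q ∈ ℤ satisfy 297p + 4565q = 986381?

gcd(4565, 297) = 11  (4565 = 15*297 + 110, 297 = 2*110 + 77, 110 = 1*77 + 33, 77 = 2*33 + 11, 33 = 3*11).
Back-substituting, 297*(123) + 4565*(-8) = 11.
Scale by 89671: one solution is (11029533, -717368). Reduce p mod 415: (78, 211).
General: p = 78 + 415t, q = 211 - 27t.
p ≥ 0 ⇒ t ≥ 0; q ≥ 0 ⇒ t ≤ 7. So t ∈ [0, 7]: 8 solutions.

8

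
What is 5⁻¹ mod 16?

gcd(16, 5):
  16 = 3·5 + 1
  5 = 5·1
so gcd(16, 5) = 1.
Back-substitute for Bézout coefficients:
  1 = 16 - 3·5
  ... = 5·(-3) + 16·(1)
So 5·-3 ≡ 1 (mod 16), and -3 mod 16 = 13.

13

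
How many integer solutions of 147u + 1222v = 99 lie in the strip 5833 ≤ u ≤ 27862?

18

gcd(1222, 147) = 1.
By Bézout, 147·(-133) + 1222·(16) = 1.
Particular solution: (275, -33).
General solution: u = 275 + 1222t, v = -33 - 147t for integer t.
5833 ≤ 275 + 1222t ≤ 27862 gives t ∈ [5, 22], which is 18 values.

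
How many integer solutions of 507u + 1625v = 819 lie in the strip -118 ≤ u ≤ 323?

3

gcd(1625, 507):
  1625 = 3*507 + 104
  507 = 4*104 + 91
  104 = 1*91 + 13
  91 = 7*13
so gcd(1625, 507) = 13.
Back-substitute for Bézout coefficients:
  13 = 104 - 1*91
  ... = 507*(-16) + 1625*(5)
Scale by 63: particular solution (-1008, 315); reduce u mod 125: (117, -36).
General solution: u = 117 + 125t, v = -36 - 39t for integer t.
-118 ≤ 117 + 125t ≤ 323 gives t ∈ [-1, 1], which is 3 values.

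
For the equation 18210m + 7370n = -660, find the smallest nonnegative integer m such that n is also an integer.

gcd(18210, 7370):
  18210 = 2*7370 + 3470
  7370 = 2*3470 + 430
  3470 = 8*430 + 30
  430 = 14*30 + 10
  30 = 3*10
so gcd(18210, 7370) = 10.
10 divides -660, so solutions exist.
Back-substitute for Bézout coefficients:
  10 = 430 - 14*30
  ... = 18210*(-240) + 7370*(593)
Scale by -660/10 = -66: (m₀, n₀) = (15840, -39138).
General solution: m = 15840 + 737t, n = -39138 - 1821t for integer t.
m ≥ 0: smallest is 15840 mod 737 = 363 (at t = -21), with n = -897.

363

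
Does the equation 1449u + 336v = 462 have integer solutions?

gcd(1449, 336) = 21  (1449 = 4·336 + 105, 336 = 3·105 + 21, 105 = 5·21).
21 divides 462, so integer solutions exist.

yes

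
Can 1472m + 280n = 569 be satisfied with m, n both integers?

gcd(1472, 280):
  1472 = 5×280 + 72
  280 = 3×72 + 64
  72 = 1×64 + 8
  64 = 8×8
so gcd(1472, 280) = 8.
8 does not divide 569 (remainder 1), so no integer solutions.

no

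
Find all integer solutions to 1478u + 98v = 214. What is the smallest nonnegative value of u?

39

gcd(1478, 98):
  1478 = 15·98 + 8
  98 = 12·8 + 2
  8 = 4·2
so gcd(1478, 98) = 2.
2 divides 214, so solutions exist.
Back-substitute for Bézout coefficients:
  2 = 98 - 12·8
  ... = 1478·(-12) + 98·(181)
Scale by 214/2 = 107: (u₀, v₀) = (-1284, 19367).
General solution: u = -1284 + 49t, v = 19367 - 739t for integer t.
u ≥ 0: smallest is -1284 mod 49 = 39 (at t = 27), with v = -586.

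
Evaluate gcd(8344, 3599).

1

gcd(8344, 3599):
  8344 = 2×3599 + 1146
  3599 = 3×1146 + 161
  1146 = 7×161 + 19
  161 = 8×19 + 9
  19 = 2×9 + 1
  9 = 9×1
so gcd(8344, 3599) = 1.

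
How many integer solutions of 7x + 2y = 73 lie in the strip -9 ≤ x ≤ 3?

7

gcd(7, 2) = 1  (7 = 3·2 + 1, 2 = 2·1).
Back-substituting, 7·(1) + 2·(-3) = 1.
Scale by 73: particular solution (73, -219); reduce x mod 2: (1, 33).
General solution: x = 1 + 2t, y = 33 - 7t for integer t.
-9 ≤ 1 + 2t ≤ 3 gives t ∈ [-5, 1], which is 7 values.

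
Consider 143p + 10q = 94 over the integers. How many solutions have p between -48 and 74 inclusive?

12

gcd(143, 10) = 1  (143 = 14·10 + 3, 10 = 3·3 + 1, 3 = 3·1).
Back-substituting, 143·(-3) + 10·(43) = 1.
Scale by 94: particular solution (-282, 4042); reduce p mod 10: (8, -105).
General solution: p = 8 + 10t, q = -105 - 143t for integer t.
-48 ≤ 8 + 10t ≤ 74 gives t ∈ [-5, 6], which is 12 values.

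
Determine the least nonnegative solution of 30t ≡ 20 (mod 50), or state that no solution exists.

gcd(50, 30) = 10.
10 divides 20, so solutions exist.
By Bézout, 30·(2) + 50·(-1) = 10.
So 30·(2) ≡ 10 (mod 50); multiply by 2: t ≡ 4 (mod 5).
Smallest nonnegative: t = 4 mod 5 = 4.

4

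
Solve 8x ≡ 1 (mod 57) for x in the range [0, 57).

50

gcd(57, 8) = 1  (57 = 7×8 + 1, 8 = 8×1).
Back-substituting, 8×(-7) + 57×(1) = 1.
So 8×-7 ≡ 1 (mod 57), and -7 mod 57 = 50.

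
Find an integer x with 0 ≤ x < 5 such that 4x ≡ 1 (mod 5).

gcd(5, 4):
  5 = 1*4 + 1
  4 = 4*1
so gcd(5, 4) = 1.
Back-substitute for Bézout coefficients:
  1 = 5 - 1*4
  ... = 4*(-1) + 5*(1)
So 4*-1 ≡ 1 (mod 5), and -1 mod 5 = 4.

4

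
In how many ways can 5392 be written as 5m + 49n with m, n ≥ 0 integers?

22

gcd(49, 5) = 1.
By Bézout, 5·(10) + 49·(-1) = 1.
One solution: (20, 108).
General: m = 20 + 49t, n = 108 - 5t.
m ≥ 0 ⇒ t ≥ 0; n ≥ 0 ⇒ t ≤ 21. So t ∈ [0, 21]: 22 solutions.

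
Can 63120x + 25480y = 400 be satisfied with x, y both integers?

yes

gcd(63120, 25480):
  63120 = 2×25480 + 12160
  25480 = 2×12160 + 1160
  12160 = 10×1160 + 560
  1160 = 2×560 + 40
  560 = 14×40
so gcd(63120, 25480) = 40.
40 divides 400, so integer solutions exist.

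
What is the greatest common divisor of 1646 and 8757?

1

gcd(8757, 1646) = 1  (8757 = 5·1646 + 527, 1646 = 3·527 + 65, 527 = 8·65 + 7, 65 = 9·7 + 2, 7 = 3·2 + 1, 2 = 2·1).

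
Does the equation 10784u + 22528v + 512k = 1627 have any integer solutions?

no

gcd(22528, 10784) = 32.
gcd(32, 512) = 32.
32 does not divide 1627 (remainder 27), so no integer solutions.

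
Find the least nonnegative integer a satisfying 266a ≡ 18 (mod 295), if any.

213

gcd(295, 266) = 1  (295 = 1×266 + 29, 266 = 9×29 + 5, 29 = 5×5 + 4, 5 = 1×4 + 1, 4 = 4×1).
1 divides 18, so solutions exist.
Back-substituting, 266×(61) + 295×(-55) = 1.
So 266×(61) ≡ 1 (mod 295); multiply by 18: a ≡ 1098 (mod 295).
Smallest nonnegative: a = 1098 mod 295 = 213.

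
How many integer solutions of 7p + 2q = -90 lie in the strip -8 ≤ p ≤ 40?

25

gcd(7, 2) = 1  (7 = 3×2 + 1, 2 = 2×1).
Back-substituting, 7×(1) + 2×(-3) = 1.
Scale by -90: particular solution (-90, 270); reduce p mod 2: (0, -45).
General solution: p = 0 + 2t, q = -45 - 7t for integer t.
-8 ≤ 0 + 2t ≤ 40 gives t ∈ [-4, 20], which is 25 values.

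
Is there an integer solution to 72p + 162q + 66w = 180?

gcd(162, 72) = 18  (162 = 2·72 + 18, 72 = 4·18).
gcd(18, 66) = 6.
6 divides 180, so integer solutions exist.

yes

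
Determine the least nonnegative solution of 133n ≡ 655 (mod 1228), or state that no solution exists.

gcd(1228, 133) = 1  (1228 = 9·133 + 31, 133 = 4·31 + 9, 31 = 3·9 + 4, 9 = 2·4 + 1, 4 = 4·1).
1 divides 655, so solutions exist.
Back-substituting, 133·(277) + 1228·(-30) = 1.
So 133·(277) ≡ 1 (mod 1228); multiply by 655: n ≡ 181435 (mod 1228).
Smallest nonnegative: n = 181435 mod 1228 = 919.

919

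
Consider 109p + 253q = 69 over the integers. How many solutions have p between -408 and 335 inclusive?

gcd(253, 109) = 1  (253 = 2*109 + 35, 109 = 3*35 + 4, 35 = 8*4 + 3, 4 = 1*3 + 1, 3 = 3*1).
Back-substituting, 109*(65) + 253*(-28) = 1.
Scale by 69: particular solution (4485, -1932); reduce p mod 253: (184, -79).
General solution: p = 184 + 253t, q = -79 - 109t for integer t.
-408 ≤ 184 + 253t ≤ 335 gives t ∈ [-2, 0], which is 3 values.

3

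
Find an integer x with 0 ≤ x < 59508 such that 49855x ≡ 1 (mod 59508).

gcd(59508, 49855) = 1.
By Bézout, 49855·(-7373) + 59508·(6177) = 1.
So 49855·-7373 ≡ 1 (mod 59508), and -7373 mod 59508 = 52135.

52135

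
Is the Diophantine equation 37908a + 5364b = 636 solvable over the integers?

no

gcd(37908, 5364) = 36.
36 does not divide 636 (remainder 24), so no integer solutions.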